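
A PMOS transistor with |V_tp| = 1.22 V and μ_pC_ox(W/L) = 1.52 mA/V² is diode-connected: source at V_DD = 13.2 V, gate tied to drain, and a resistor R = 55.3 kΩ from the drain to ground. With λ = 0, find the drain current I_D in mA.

With gate tied to drain, V_SG = V_SD ≥ V_SG − |V_tp|, so the device is in saturation.
KCL at the drain: ½ k_p (V_SG − |V_tp|)² = (V_DD − V_SG)/R.
Let x = V_SG − 1.22. Then 42 x² + x − 11.98 = 0, giving x = 0.522 V (positive root), so V_SG = 1.74 V.
I_D = (V_DD − V_SG)/R = (13.2 − 1.74) / 55.3 = 0.207 mA.

I_D = 0.207 mA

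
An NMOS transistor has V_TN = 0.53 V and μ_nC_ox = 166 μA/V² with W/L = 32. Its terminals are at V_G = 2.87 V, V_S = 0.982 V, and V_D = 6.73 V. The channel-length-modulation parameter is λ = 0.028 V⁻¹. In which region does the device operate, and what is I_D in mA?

V_GS = V_G − V_S = 2.87 − 0.982 = 1.89 V; V_DS = V_D − V_S = 6.73 − 0.982 = 5.75 V.
k_n = μ_nC_ox · (W/L) = 5.312 mA/V².
V_ov = V_GS − V_TN = 1.89 − 0.53 = 1.36 V.
Since V_DS = 5.75 V ≥ V_ov = 1.36 V, the device is in saturation.
I_D = ½ k_n V_ov² (1 + λ V_DS) = 0.5 × 5.312 × 1.36² × (1 + 0.028 × 5.75) = 5.69 mA.

Saturation; I_D = 5.69 mA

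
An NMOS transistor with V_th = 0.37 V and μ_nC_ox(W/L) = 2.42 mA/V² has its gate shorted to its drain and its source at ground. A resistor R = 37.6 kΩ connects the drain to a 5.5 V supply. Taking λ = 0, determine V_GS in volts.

With gate tied to drain, V_GS = V_DS ≥ V_GS − V_th, so the device is in saturation.
KCL at the drain: ½ k_n (V_GS − V_th)² = (V_DD − V_GS)/R.
Let x = V_GS − 0.37. Then 45.5 x² + x − 5.13 = 0, giving x = 0.325 V (positive root), so V_GS = 0.695 V.
I_D = (V_DD − V_GS)/R = (5.5 − 0.695) / 37.6 = 0.128 mA.

V_GS = 0.695 V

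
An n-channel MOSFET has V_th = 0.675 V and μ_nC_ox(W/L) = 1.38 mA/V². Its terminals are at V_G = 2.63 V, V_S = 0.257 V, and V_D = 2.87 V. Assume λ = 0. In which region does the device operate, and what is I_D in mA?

V_GS = V_G − V_S = 2.63 − 0.257 = 2.37 V; V_DS = V_D − V_S = 2.87 − 0.257 = 2.61 V.
V_ov = V_GS − V_th = 2.37 − 0.675 = 1.7 V.
Since V_DS = 2.61 V ≥ V_ov = 1.7 V, the device is in saturation.
I_D = ½ k_n V_ov² = 0.5 × 1.38 × 1.7² = 1.99 mA.

Saturation; I_D = 1.99 mA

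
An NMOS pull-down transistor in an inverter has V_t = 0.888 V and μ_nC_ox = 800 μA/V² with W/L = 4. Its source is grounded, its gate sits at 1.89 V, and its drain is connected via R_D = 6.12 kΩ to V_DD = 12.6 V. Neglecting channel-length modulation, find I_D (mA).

V_GS = V_G = 1.89 V, so V_ov = 1.89 − 0.888 = 1 V.
k_n = μ_nC_ox · (W/L) = 3.2 mA/V².
Assume saturation: I_D = ½ k_n V_ov² = 0.5 × 3.2 × 1² = 1.61 mA, giving V_DS = V_DD − I_D R_D = 12.6 − 1.61 × 6.12 = 2.77 V.
V_DS = 2.77 V ≥ V_ov = 1 V, confirming saturation.

I_D = 1.61 mA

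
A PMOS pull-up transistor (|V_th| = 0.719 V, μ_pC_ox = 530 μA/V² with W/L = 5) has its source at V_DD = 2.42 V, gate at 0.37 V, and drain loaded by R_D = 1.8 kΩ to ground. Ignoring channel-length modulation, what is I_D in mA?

V_SG = V_DD − V_G = 2.42 − 0.37 = 2.05 V, so V_ov = 2.05 − 0.719 = 1.33 V.
k_p = μ_pC_ox · (W/L) = 2.65 mA/V².
Assume saturation: I_D = ½ k_p V_ov² = 0.5 × 2.65 × 1.33² = 2.35 mA, giving V_SD = V_DD − I_D R_D = 2.42 − 2.35 × 1.8 = -1.81 V.
But -1.81 V < V_ov = 1.33 V, so the device is actually in triode.
In triode I_D = k_p[V_ov V_SD − ½ V_SD²] and I_D = (V_DD − V_SD)/R_D. Equating: 2.38 V_SD² − 7.349 V_SD + 2.42 = 0, giving V_SD = 0.375 V (the root below V_ov).
I_D = (2.42 − 0.375) / 1.8 = 1.14 mA.

I_D = 1.14 mA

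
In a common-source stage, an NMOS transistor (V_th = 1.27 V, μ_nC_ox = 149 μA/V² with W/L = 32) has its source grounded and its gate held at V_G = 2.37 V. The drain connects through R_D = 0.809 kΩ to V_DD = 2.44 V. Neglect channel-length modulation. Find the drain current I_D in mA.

V_GS = V_G = 2.37 V, so V_ov = 2.37 − 1.27 = 1.1 V.
k_n = μ_nC_ox · (W/L) = 4.768 mA/V².
Assume saturation: I_D = ½ k_n V_ov² = 0.5 × 4.768 × 1.1² = 2.88 mA, giving V_DS = V_DD − I_D R_D = 2.44 − 2.88 × 0.809 = 0.106 V.
But 0.106 V < V_ov = 1.1 V, so the device is actually in triode.
In triode I_D = k_n[V_ov V_DS − ½ V_DS²] and I_D = (V_DD − V_DS)/R_D. Equating: 1.93 V_DS² − 5.243 V_DS + 2.44 = 0, giving V_DS = 0.596 V (the root below V_ov).
I_D = (2.44 − 0.596) / 0.809 = 2.28 mA.

I_D = 2.28 mA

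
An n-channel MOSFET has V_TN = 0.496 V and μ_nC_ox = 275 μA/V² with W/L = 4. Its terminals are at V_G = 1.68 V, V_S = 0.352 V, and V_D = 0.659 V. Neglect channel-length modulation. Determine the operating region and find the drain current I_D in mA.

Triode; I_D = 0.229 mA

V_GS = V_G − V_S = 1.68 − 0.352 = 1.33 V; V_DS = V_D − V_S = 0.659 − 0.352 = 0.307 V.
k_n = μ_nC_ox · (W/L) = 1.1 mA/V².
V_ov = V_GS − V_TN = 1.33 − 0.496 = 0.832 V.
Since V_DS = 0.307 V < V_ov = 0.832 V, the device is in the triode region.
I_D = k_n [V_ov · V_DS − ½ V_DS²] = 1.1 × [0.832 × 0.307 − 0.5 × 0.307²] = 0.229 mA.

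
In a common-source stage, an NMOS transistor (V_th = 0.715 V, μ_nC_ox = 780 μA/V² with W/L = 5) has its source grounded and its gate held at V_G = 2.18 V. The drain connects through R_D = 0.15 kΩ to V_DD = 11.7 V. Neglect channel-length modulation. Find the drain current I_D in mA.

V_GS = V_G = 2.18 V, so V_ov = 2.18 − 0.715 = 1.47 V.
k_n = μ_nC_ox · (W/L) = 3.9 mA/V².
Assume saturation: I_D = ½ k_n V_ov² = 0.5 × 3.9 × 1.47² = 4.19 mA, giving V_DS = V_DD − I_D R_D = 11.7 − 4.19 × 0.15 = 11.1 V.
V_DS = 11.1 V ≥ V_ov = 1.47 V, confirming saturation.

I_D = 4.19 mA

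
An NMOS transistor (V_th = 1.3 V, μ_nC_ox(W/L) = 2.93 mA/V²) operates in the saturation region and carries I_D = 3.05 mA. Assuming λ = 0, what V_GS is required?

In saturation I_D = ½ k_n (V_GS − V_th)², so V_GS − V_th = √(2 I_D / k_n) = √(2 × 3.05 / 2.93) = 1.44 V.
V_GS = 1.3 + 1.44 = 2.74 V.

V_GS = 2.74 V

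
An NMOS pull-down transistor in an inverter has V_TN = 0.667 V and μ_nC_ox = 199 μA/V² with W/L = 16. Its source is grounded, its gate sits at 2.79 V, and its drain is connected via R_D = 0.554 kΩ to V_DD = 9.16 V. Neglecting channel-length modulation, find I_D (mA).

I_D = 7.18 mA

V_GS = V_G = 2.79 V, so V_ov = 2.79 − 0.667 = 2.12 V.
k_n = μ_nC_ox · (W/L) = 3.184 mA/V².
Assume saturation: I_D = ½ k_n V_ov² = 0.5 × 3.184 × 2.12² = 7.18 mA, giving V_DS = V_DD − I_D R_D = 9.16 − 7.18 × 0.554 = 5.18 V.
V_DS = 5.18 V ≥ V_ov = 2.12 V, confirming saturation.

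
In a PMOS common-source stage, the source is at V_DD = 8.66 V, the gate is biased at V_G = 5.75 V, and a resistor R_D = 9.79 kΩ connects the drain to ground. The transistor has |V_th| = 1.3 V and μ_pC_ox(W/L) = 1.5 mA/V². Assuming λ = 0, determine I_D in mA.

I_D = 0.844 mA

V_SG = V_DD − V_G = 8.66 − 5.75 = 2.91 V, so V_ov = 2.91 − 1.3 = 1.61 V.
Assume saturation: I_D = ½ k_p V_ov² = 0.5 × 1.5 × 1.61² = 1.94 mA, giving V_SD = V_DD − I_D R_D = 8.66 − 1.94 × 9.79 = -10.4 V.
But -10.4 V < V_ov = 1.61 V, so the device is actually in triode.
In triode I_D = k_p[V_ov V_SD − ½ V_SD²] and I_D = (V_DD − V_SD)/R_D. Equating: 7.34 V_SD² − 24.64 V_SD + 8.66 = 0, giving V_SD = 0.399 V (the root below V_ov).
I_D = (8.66 − 0.399) / 9.79 = 0.844 mA.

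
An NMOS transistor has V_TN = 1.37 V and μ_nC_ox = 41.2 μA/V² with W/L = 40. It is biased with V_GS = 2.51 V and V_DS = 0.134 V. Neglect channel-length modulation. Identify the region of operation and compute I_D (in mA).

k_n = μ_nC_ox · (W/L) = 1.648 mA/V².
V_ov = V_GS − V_TN = 2.51 − 1.37 = 1.14 V.
Since V_DS = 0.134 V < V_ov = 1.14 V, the device is in the triode region.
I_D = k_n [V_ov · V_DS − ½ V_DS²] = 1.648 × [1.14 × 0.134 − 0.5 × 0.134²] = 0.237 mA.

Triode; I_D = 0.237 mA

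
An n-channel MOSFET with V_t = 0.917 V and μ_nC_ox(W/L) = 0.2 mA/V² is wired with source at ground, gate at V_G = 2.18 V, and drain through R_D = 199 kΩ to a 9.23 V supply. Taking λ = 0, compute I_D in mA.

I_D = 0.0454 mA

V_GS = V_G = 2.18 V, so V_ov = 2.18 − 0.917 = 1.26 V.
Assume saturation: I_D = ½ k_n V_ov² = 0.5 × 0.2 × 1.26² = 0.16 mA, giving V_DS = V_DD − I_D R_D = 9.23 − 0.16 × 199 = -22.5 V.
But -22.5 V < V_ov = 1.26 V, so the device is actually in triode.
In triode I_D = k_n[V_ov V_DS − ½ V_DS²] and I_D = (V_DD − V_DS)/R_D. Equating: 19.9 V_DS² − 51.27 V_DS + 9.23 = 0, giving V_DS = 0.195 V (the root below V_ov).
I_D = (9.23 − 0.195) / 199 = 0.0454 mA.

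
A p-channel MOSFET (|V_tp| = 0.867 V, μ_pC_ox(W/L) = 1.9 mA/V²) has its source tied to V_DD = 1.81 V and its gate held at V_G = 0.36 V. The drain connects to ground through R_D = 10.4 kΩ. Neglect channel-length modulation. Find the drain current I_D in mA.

I_D = 0.158 mA

V_SG = V_DD − V_G = 1.81 − 0.36 = 1.45 V, so V_ov = 1.45 − 0.867 = 0.583 V.
Assume saturation: I_D = ½ k_p V_ov² = 0.5 × 1.9 × 0.583² = 0.323 mA, giving V_SD = V_DD − I_D R_D = 1.81 − 0.323 × 10.4 = -1.55 V.
But -1.55 V < V_ov = 0.583 V, so the device is actually in triode.
In triode I_D = k_p[V_ov V_SD − ½ V_SD²] and I_D = (V_DD − V_SD)/R_D. Equating: 9.88 V_SD² − 12.52 V_SD + 1.81 = 0, giving V_SD = 0.166 V (the root below V_ov).
I_D = (1.81 − 0.166) / 10.4 = 0.158 mA.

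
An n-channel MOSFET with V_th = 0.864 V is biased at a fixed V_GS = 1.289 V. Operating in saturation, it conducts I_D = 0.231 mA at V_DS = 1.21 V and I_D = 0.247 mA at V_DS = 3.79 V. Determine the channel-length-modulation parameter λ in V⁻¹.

With V_GS fixed, I_D ∝ (1 + λ V_DS) in saturation, so I_D2/I_D1 = (1 + λ V_DS2)/(1 + λ V_DS1).
0.247/0.231 = 1.069 = (1 + 3.79 λ)/(1 + 1.21 λ).
Solving: λ (I_D1 V_DS2 − I_D2 V_DS1) = I_D2 − I_D1, so λ = (0.247 − 0.231) / (0.231 × 3.79 − 0.247 × 1.21) = 0.016 / 0.577 = 0.0277 V⁻¹.

λ = 0.0277 V⁻¹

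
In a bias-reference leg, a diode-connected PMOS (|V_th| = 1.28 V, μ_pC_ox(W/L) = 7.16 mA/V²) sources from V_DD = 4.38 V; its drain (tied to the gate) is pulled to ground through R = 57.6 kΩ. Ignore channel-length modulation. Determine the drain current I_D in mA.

With gate tied to drain, V_SG = V_SD ≥ V_SG − |V_th|, so the device is in saturation.
KCL at the drain: ½ k_p (V_SG − |V_th|)² = (V_DD − V_SG)/R.
Let x = V_SG − 1.28. Then 206 x² + x − 3.1 = 0, giving x = 0.12 V (positive root), so V_SG = 1.4 V.
I_D = (V_DD − V_SG)/R = (4.38 − 1.4) / 57.6 = 0.0517 mA.

I_D = 0.0517 mA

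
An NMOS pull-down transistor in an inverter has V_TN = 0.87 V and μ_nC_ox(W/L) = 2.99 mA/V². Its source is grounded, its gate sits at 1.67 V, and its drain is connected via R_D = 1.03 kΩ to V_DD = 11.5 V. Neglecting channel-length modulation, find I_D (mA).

V_GS = V_G = 1.67 V, so V_ov = 1.67 − 0.87 = 0.8 V.
Assume saturation: I_D = ½ k_n V_ov² = 0.5 × 2.99 × 0.8² = 0.957 mA, giving V_DS = V_DD − I_D R_D = 11.5 − 0.957 × 1.03 = 10.5 V.
V_DS = 10.5 V ≥ V_ov = 0.8 V, confirming saturation.

I_D = 0.957 mA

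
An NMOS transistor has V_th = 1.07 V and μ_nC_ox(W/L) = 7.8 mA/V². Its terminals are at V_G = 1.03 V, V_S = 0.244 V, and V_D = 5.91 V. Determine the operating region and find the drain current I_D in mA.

V_GS = V_G − V_S = 1.03 − 0.244 = 0.786 V; V_DS = V_D − V_S = 5.91 − 0.244 = 5.67 V.
V_GS = 0.786 V < V_th = 1.07 V, so the transistor is in cutoff.

Cutoff; I_D = 0 mA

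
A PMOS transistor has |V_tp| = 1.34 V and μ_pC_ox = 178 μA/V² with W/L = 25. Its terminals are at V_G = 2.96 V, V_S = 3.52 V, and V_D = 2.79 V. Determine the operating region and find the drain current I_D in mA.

Cutoff; I_D = 0 mA

V_SG = V_S − V_G = 3.52 − 2.96 = 0.56 V; V_SD = V_S − V_D = 3.52 − 2.79 = 0.73 V.
V_SG = 0.56 V < |V_tp| = 1.34 V, so the transistor is in cutoff.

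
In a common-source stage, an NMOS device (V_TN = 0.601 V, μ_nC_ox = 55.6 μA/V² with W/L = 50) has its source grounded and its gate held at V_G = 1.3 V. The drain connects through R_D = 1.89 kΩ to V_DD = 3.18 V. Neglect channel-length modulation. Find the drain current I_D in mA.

V_GS = V_G = 1.3 V, so V_ov = 1.3 − 0.601 = 0.699 V.
k_n = μ_nC_ox · (W/L) = 2.78 mA/V².
Assume saturation: I_D = ½ k_n V_ov² = 0.5 × 2.78 × 0.699² = 0.679 mA, giving V_DS = V_DD − I_D R_D = 3.18 − 0.679 × 1.89 = 1.9 V.
V_DS = 1.9 V ≥ V_ov = 0.699 V, confirming saturation.

I_D = 0.679 mA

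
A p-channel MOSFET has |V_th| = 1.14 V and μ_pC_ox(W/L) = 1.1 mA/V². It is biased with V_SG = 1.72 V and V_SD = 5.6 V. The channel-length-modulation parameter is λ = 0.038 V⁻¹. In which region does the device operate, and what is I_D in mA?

V_ov = V_SG − |V_th| = 1.72 − 1.14 = 0.58 V.
Since V_SD = 5.6 V ≥ V_ov = 0.58 V, the device is in saturation.
I_D = ½ k_p V_ov² (1 + λ V_SD) = 0.5 × 1.1 × 0.58² × (1 + 0.038 × 5.6) = 0.224 mA.

Saturation; I_D = 0.224 mA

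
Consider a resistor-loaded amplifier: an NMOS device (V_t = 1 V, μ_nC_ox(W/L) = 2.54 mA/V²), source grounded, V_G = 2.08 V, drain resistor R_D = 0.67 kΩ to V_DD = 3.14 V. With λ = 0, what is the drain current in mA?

V_GS = V_G = 2.08 V, so V_ov = 2.08 − 1 = 1.08 V.
Assume saturation: I_D = ½ k_n V_ov² = 0.5 × 2.54 × 1.08² = 1.48 mA, giving V_DS = V_DD − I_D R_D = 3.14 − 1.48 × 0.67 = 2.15 V.
V_DS = 2.15 V ≥ V_ov = 1.08 V, confirming saturation.

I_D = 1.48 mA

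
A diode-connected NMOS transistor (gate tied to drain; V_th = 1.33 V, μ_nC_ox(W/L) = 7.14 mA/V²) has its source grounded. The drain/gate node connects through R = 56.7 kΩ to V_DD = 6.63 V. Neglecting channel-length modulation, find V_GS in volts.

V_GS = 1.49 V

With gate tied to drain, V_GS = V_DS ≥ V_GS − V_th, so the device is in saturation.
KCL at the drain: ½ k_n (V_GS − V_th)² = (V_DD − V_GS)/R.
Let x = V_GS − 1.33. Then 202 x² + x − 5.3 = 0, giving x = 0.159 V (positive root), so V_GS = 1.49 V.
I_D = (V_DD − V_GS)/R = (6.63 − 1.49) / 56.7 = 0.0907 mA.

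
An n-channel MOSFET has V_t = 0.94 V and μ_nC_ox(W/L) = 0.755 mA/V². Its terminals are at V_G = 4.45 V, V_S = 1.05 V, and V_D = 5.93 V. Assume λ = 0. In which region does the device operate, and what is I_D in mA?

Saturation; I_D = 2.28 mA

V_GS = V_G − V_S = 4.45 − 1.05 = 3.4 V; V_DS = V_D − V_S = 5.93 − 1.05 = 4.88 V.
V_ov = V_GS − V_t = 3.4 − 0.94 = 2.46 V.
Since V_DS = 4.88 V ≥ V_ov = 2.46 V, the device is in saturation.
I_D = ½ k_n V_ov² = 0.5 × 0.755 × 2.46² = 2.28 mA.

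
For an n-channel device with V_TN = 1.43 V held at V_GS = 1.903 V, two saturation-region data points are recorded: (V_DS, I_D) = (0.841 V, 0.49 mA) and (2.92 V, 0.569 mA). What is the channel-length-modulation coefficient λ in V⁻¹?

With V_GS fixed, I_D ∝ (1 + λ V_DS) in saturation, so I_D2/I_D1 = (1 + λ V_DS2)/(1 + λ V_DS1).
0.569/0.49 = 1.161 = (1 + 2.92 λ)/(1 + 0.841 λ).
Solving: λ (I_D1 V_DS2 − I_D2 V_DS1) = I_D2 − I_D1, so λ = (0.569 − 0.49) / (0.49 × 2.92 − 0.569 × 0.841) = 0.079 / 0.952 = 0.083 V⁻¹.

λ = 0.0830 V⁻¹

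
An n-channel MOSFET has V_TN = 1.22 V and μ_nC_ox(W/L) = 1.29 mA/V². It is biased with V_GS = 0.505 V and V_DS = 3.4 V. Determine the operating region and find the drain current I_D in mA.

Cutoff; I_D = 0 mA

V_GS = 0.505 V < V_TN = 1.22 V, so the transistor is in cutoff.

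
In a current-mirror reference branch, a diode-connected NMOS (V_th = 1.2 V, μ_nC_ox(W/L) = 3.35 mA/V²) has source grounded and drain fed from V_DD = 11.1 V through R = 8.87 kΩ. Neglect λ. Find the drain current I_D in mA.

I_D = 1.03 mA

With gate tied to drain, V_GS = V_DS ≥ V_GS − V_th, so the device is in saturation.
KCL at the drain: ½ k_n (V_GS − V_th)² = (V_DD − V_GS)/R.
Let x = V_GS − 1.2. Then 14.9 x² + x − 9.9 = 0, giving x = 0.783 V (positive root), so V_GS = 1.98 V.
I_D = (V_DD − V_GS)/R = (11.1 − 1.98) / 8.87 = 1.03 mA.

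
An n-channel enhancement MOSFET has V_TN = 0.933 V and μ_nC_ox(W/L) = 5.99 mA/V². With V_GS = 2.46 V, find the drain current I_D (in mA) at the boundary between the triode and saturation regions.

At the boundary V_DS = V_ov = V_GS − V_TN = 2.46 − 0.933 = 1.53 V.
I_D = ½ k_n V_ov² = 0.5 × 5.99 × 1.53² = 6.98 mA.

I_D = 6.98 mA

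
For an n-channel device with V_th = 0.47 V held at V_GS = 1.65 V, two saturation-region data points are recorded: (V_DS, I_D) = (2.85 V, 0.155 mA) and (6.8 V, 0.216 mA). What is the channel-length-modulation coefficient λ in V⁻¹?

λ = 0.139 V⁻¹

With V_GS fixed, I_D ∝ (1 + λ V_DS) in saturation, so I_D2/I_D1 = (1 + λ V_DS2)/(1 + λ V_DS1).
0.216/0.155 = 1.394 = (1 + 6.8 λ)/(1 + 2.85 λ).
Solving: λ (I_D1 V_DS2 − I_D2 V_DS1) = I_D2 − I_D1, so λ = (0.216 − 0.155) / (0.155 × 6.8 − 0.216 × 2.85) = 0.061 / 0.438 = 0.139 V⁻¹.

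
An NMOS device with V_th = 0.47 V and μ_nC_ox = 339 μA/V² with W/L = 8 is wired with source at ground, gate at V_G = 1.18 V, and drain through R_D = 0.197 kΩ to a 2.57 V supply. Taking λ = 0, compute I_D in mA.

I_D = 0.684 mA

V_GS = V_G = 1.18 V, so V_ov = 1.18 − 0.47 = 0.71 V.
k_n = μ_nC_ox · (W/L) = 2.712 mA/V².
Assume saturation: I_D = ½ k_n V_ov² = 0.5 × 2.712 × 0.71² = 0.684 mA, giving V_DS = V_DD − I_D R_D = 2.57 − 0.684 × 0.197 = 2.44 V.
V_DS = 2.44 V ≥ V_ov = 0.71 V, confirming saturation.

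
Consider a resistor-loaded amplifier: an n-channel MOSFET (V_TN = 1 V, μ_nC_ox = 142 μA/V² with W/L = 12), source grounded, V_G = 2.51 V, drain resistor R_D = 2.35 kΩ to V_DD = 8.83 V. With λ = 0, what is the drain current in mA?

V_GS = V_G = 2.51 V, so V_ov = 2.51 − 1 = 1.51 V.
k_n = μ_nC_ox · (W/L) = 1.704 mA/V².
Assume saturation: I_D = ½ k_n V_ov² = 0.5 × 1.704 × 1.51² = 1.94 mA, giving V_DS = V_DD − I_D R_D = 8.83 − 1.94 × 2.35 = 4.26 V.
V_DS = 4.26 V ≥ V_ov = 1.51 V, confirming saturation.

I_D = 1.94 mA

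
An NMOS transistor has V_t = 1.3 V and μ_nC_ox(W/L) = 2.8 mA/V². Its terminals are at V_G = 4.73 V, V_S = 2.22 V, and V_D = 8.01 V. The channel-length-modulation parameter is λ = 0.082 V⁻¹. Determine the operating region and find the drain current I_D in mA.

V_GS = V_G − V_S = 4.73 − 2.22 = 2.51 V; V_DS = V_D − V_S = 8.01 − 2.22 = 5.79 V.
V_ov = V_GS − V_t = 2.51 − 1.3 = 1.21 V.
Since V_DS = 5.79 V ≥ V_ov = 1.21 V, the device is in saturation.
I_D = ½ k_n V_ov² (1 + λ V_DS) = 0.5 × 2.8 × 1.21² × (1 + 0.082 × 5.79) = 3.02 mA.

Saturation; I_D = 3.02 mA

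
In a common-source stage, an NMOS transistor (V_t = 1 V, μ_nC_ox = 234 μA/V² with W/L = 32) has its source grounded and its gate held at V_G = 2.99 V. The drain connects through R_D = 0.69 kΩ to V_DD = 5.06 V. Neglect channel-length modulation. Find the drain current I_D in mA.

I_D = 6.60 mA

V_GS = V_G = 2.99 V, so V_ov = 2.99 − 1 = 1.99 V.
k_n = μ_nC_ox · (W/L) = 7.488 mA/V².
Assume saturation: I_D = ½ k_n V_ov² = 0.5 × 7.488 × 1.99² = 14.8 mA, giving V_DS = V_DD − I_D R_D = 5.06 − 14.8 × 0.69 = -5.17 V.
But -5.17 V < V_ov = 1.99 V, so the device is actually in triode.
In triode I_D = k_n[V_ov V_DS − ½ V_DS²] and I_D = (V_DD − V_DS)/R_D. Equating: 2.58 V_DS² − 11.28 V_DS + 5.06 = 0, giving V_DS = 0.507 V (the root below V_ov).
I_D = (5.06 − 0.507) / 0.69 = 6.6 mA.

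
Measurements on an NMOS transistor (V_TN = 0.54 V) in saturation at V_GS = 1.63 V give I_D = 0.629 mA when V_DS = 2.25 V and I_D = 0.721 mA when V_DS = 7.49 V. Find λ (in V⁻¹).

λ = 0.0298 V⁻¹

With V_GS fixed, I_D ∝ (1 + λ V_DS) in saturation, so I_D2/I_D1 = (1 + λ V_DS2)/(1 + λ V_DS1).
0.721/0.629 = 1.146 = (1 + 7.49 λ)/(1 + 2.25 λ).
Solving: λ (I_D1 V_DS2 − I_D2 V_DS1) = I_D2 − I_D1, so λ = (0.721 − 0.629) / (0.629 × 7.49 − 0.721 × 2.25) = 0.092 / 3.09 = 0.0298 V⁻¹.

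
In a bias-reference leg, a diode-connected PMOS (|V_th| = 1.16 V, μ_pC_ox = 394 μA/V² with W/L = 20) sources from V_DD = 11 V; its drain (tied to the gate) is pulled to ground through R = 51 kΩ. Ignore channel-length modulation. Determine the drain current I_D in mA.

With gate tied to drain, V_SG = V_SD ≥ V_SG − |V_th|, so the device is in saturation.
k_p = μ_pC_ox · (W/L) = 7.88 mA/V².
KCL at the drain: ½ k_p (V_SG − |V_th|)² = (V_DD − V_SG)/R.
Let x = V_SG − 1.16. Then 201 x² + x − 9.84 = 0, giving x = 0.219 V (positive root), so V_SG = 1.38 V.
I_D = (V_DD − V_SG)/R = (11 − 1.38) / 51 = 0.189 mA.

I_D = 0.189 mA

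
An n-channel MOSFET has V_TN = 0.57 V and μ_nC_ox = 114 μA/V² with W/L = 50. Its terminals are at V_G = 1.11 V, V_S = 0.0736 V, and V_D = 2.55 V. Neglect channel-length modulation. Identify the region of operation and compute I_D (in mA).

V_GS = V_G − V_S = 1.11 − 0.0736 = 1.04 V; V_DS = V_D − V_S = 2.55 − 0.0736 = 2.48 V.
k_n = μ_nC_ox · (W/L) = 5.7 mA/V².
V_ov = V_GS − V_TN = 1.04 − 0.57 = 0.466 V.
Since V_DS = 2.48 V ≥ V_ov = 0.466 V, the device is in saturation.
I_D = ½ k_n V_ov² = 0.5 × 5.7 × 0.466² = 0.62 mA.

Saturation; I_D = 0.620 mA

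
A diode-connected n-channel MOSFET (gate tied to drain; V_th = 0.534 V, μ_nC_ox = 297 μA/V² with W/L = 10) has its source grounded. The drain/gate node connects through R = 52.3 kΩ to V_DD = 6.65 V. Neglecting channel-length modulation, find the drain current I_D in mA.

With gate tied to drain, V_GS = V_DS ≥ V_GS − V_th, so the device is in saturation.
k_n = μ_nC_ox · (W/L) = 2.97 mA/V².
KCL at the drain: ½ k_n (V_GS − V_th)² = (V_DD − V_GS)/R.
Let x = V_GS − 0.534. Then 77.7 x² + x − 6.116 = 0, giving x = 0.274 V (positive root), so V_GS = 0.808 V.
I_D = (V_DD − V_GS)/R = (6.65 − 0.808) / 52.3 = 0.112 mA.

I_D = 0.112 mA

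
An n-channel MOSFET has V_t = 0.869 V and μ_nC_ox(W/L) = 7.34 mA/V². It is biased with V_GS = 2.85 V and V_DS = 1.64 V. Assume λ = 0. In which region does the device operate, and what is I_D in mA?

V_ov = V_GS − V_t = 2.85 − 0.869 = 1.98 V.
Since V_DS = 1.64 V < V_ov = 1.98 V, the device is in the triode region.
I_D = k_n [V_ov · V_DS − ½ V_DS²] = 7.34 × [1.98 × 1.64 − 0.5 × 1.64²] = 14 mA.

Triode; I_D = 14.0 mA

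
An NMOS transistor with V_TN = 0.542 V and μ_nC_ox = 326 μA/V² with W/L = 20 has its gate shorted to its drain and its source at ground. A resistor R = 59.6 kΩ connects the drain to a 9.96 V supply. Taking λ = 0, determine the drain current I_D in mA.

I_D = 0.154 mA

With gate tied to drain, V_GS = V_DS ≥ V_GS − V_TN, so the device is in saturation.
k_n = μ_nC_ox · (W/L) = 6.52 mA/V².
KCL at the drain: ½ k_n (V_GS − V_TN)² = (V_DD − V_GS)/R.
Let x = V_GS − 0.542. Then 194 x² + x − 9.418 = 0, giving x = 0.218 V (positive root), so V_GS = 0.76 V.
I_D = (V_DD − V_GS)/R = (9.96 − 0.76) / 59.6 = 0.154 mA.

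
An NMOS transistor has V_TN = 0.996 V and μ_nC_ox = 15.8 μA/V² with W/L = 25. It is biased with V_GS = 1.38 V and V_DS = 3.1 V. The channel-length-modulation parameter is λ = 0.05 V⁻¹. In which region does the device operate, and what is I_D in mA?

Saturation; I_D = 0.0336 mA

k_n = μ_nC_ox · (W/L) = 0.395 mA/V².
V_ov = V_GS − V_TN = 1.38 − 0.996 = 0.384 V.
Since V_DS = 3.1 V ≥ V_ov = 0.384 V, the device is in saturation.
I_D = ½ k_n V_ov² (1 + λ V_DS) = 0.5 × 0.395 × 0.384² × (1 + 0.05 × 3.1) = 0.0336 mA.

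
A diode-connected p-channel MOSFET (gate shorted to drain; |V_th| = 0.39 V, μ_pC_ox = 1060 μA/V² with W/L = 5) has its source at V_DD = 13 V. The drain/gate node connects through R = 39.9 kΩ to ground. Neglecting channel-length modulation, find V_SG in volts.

V_SG = 0.731 V

With gate tied to drain, V_SG = V_SD ≥ V_SG − |V_th|, so the device is in saturation.
k_p = μ_pC_ox · (W/L) = 5.3 mA/V².
KCL at the drain: ½ k_p (V_SG − |V_th|)² = (V_DD − V_SG)/R.
Let x = V_SG − 0.39. Then 106 x² + x − 12.61 = 0, giving x = 0.341 V (positive root), so V_SG = 0.731 V.
I_D = (V_DD − V_SG)/R = (13 − 0.731) / 39.9 = 0.308 mA.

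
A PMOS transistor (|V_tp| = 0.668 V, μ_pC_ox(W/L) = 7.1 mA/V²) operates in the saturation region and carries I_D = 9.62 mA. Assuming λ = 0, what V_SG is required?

In saturation I_D = ½ k_p (V_SG − |V_tp|)², so V_SG − |V_tp| = √(2 I_D / k_p) = √(2 × 9.62 / 7.1) = 1.65 V.
V_SG = 0.668 + 1.65 = 2.31 V.

V_SG = 2.31 V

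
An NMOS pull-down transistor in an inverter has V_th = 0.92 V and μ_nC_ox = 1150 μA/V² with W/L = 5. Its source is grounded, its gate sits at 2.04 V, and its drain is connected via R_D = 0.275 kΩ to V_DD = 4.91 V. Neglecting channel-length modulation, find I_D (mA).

I_D = 3.61 mA

V_GS = V_G = 2.04 V, so V_ov = 2.04 − 0.92 = 1.12 V.
k_n = μ_nC_ox · (W/L) = 5.75 mA/V².
Assume saturation: I_D = ½ k_n V_ov² = 0.5 × 5.75 × 1.12² = 3.61 mA, giving V_DS = V_DD − I_D R_D = 4.91 − 3.61 × 0.275 = 3.92 V.
V_DS = 3.92 V ≥ V_ov = 1.12 V, confirming saturation.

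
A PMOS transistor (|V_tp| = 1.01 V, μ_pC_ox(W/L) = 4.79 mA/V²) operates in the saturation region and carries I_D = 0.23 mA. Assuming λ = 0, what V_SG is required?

In saturation I_D = ½ k_p (V_SG − |V_tp|)², so V_SG − |V_tp| = √(2 I_D / k_p) = √(2 × 0.23 / 4.79) = 0.31 V.
V_SG = 1.01 + 0.31 = 1.32 V.

V_SG = 1.32 V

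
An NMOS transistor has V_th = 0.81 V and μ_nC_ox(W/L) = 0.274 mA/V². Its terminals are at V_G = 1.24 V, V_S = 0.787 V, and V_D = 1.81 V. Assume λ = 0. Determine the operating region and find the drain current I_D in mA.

V_GS = V_G − V_S = 1.24 − 0.787 = 0.453 V; V_DS = V_D − V_S = 1.81 − 0.787 = 1.02 V.
V_GS = 0.453 V < V_th = 0.81 V, so the transistor is in cutoff.

Cutoff; I_D = 0 mA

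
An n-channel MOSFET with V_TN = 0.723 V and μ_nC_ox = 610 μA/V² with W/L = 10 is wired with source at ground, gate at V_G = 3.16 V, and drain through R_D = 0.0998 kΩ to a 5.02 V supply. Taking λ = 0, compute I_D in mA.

V_GS = V_G = 3.16 V, so V_ov = 3.16 − 0.723 = 2.44 V.
k_n = μ_nC_ox · (W/L) = 6.1 mA/V².
Assume saturation: I_D = ½ k_n V_ov² = 0.5 × 6.1 × 2.44² = 18.1 mA, giving V_DS = V_DD − I_D R_D = 5.02 − 18.1 × 0.0998 = 3.21 V.
V_DS = 3.21 V ≥ V_ov = 2.44 V, confirming saturation.

I_D = 18.1 mA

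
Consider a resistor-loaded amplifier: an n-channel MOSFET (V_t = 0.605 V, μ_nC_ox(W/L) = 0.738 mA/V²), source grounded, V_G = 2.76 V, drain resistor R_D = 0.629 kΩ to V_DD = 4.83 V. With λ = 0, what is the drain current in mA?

I_D = 1.71 mA

V_GS = V_G = 2.76 V, so V_ov = 2.76 − 0.605 = 2.15 V.
Assume saturation: I_D = ½ k_n V_ov² = 0.5 × 0.738 × 2.15² = 1.71 mA, giving V_DS = V_DD − I_D R_D = 4.83 − 1.71 × 0.629 = 3.75 V.
V_DS = 3.75 V ≥ V_ov = 2.15 V, confirming saturation.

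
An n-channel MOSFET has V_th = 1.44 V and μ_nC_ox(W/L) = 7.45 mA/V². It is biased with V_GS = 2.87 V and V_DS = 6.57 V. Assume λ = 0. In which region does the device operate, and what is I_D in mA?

V_ov = V_GS − V_th = 2.87 − 1.44 = 1.43 V.
Since V_DS = 6.57 V ≥ V_ov = 1.43 V, the device is in saturation.
I_D = ½ k_n V_ov² = 0.5 × 7.45 × 1.43² = 7.62 mA.

Saturation; I_D = 7.62 mA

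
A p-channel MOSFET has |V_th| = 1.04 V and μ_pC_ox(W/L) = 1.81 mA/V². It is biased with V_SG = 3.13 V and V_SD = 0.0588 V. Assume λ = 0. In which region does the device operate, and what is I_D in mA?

Triode; I_D = 0.219 mA

V_ov = V_SG − |V_th| = 3.13 − 1.04 = 2.09 V.
Since V_SD = 0.0588 V < V_ov = 2.09 V, the device is in the triode region.
I_D = k_p [V_ov · V_SD − ½ V_SD²] = 1.81 × [2.09 × 0.0588 − 0.5 × 0.0588²] = 0.219 mA.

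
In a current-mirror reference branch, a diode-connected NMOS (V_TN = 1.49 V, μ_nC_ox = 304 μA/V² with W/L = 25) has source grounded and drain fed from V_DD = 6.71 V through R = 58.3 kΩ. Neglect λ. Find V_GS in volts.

With gate tied to drain, V_GS = V_DS ≥ V_GS − V_TN, so the device is in saturation.
k_n = μ_nC_ox · (W/L) = 7.6 mA/V².
KCL at the drain: ½ k_n (V_GS − V_TN)² = (V_DD − V_GS)/R.
Let x = V_GS − 1.49. Then 222 x² + x − 5.22 = 0, giving x = 0.151 V (positive root), so V_GS = 1.64 V.
I_D = (V_DD − V_GS)/R = (6.71 − 1.64) / 58.3 = 0.0869 mA.

V_GS = 1.64 V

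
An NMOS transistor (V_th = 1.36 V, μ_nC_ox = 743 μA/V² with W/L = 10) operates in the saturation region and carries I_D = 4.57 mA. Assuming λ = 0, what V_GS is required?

k_n = μ_nC_ox · (W/L) = 7.43 mA/V².
In saturation I_D = ½ k_n (V_GS − V_th)², so V_GS − V_th = √(2 I_D / k_n) = √(2 × 4.57 / 7.43) = 1.11 V.
V_GS = 1.36 + 1.11 = 2.47 V.

V_GS = 2.47 V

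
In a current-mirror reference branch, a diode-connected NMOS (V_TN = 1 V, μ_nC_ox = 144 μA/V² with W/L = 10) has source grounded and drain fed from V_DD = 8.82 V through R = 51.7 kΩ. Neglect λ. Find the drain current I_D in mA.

I_D = 0.143 mA

With gate tied to drain, V_GS = V_DS ≥ V_GS − V_TN, so the device is in saturation.
k_n = μ_nC_ox · (W/L) = 1.44 mA/V².
KCL at the drain: ½ k_n (V_GS − V_TN)² = (V_DD − V_GS)/R.
Let x = V_GS − 1. Then 37.2 x² + x − 7.82 = 0, giving x = 0.445 V (positive root), so V_GS = 1.45 V.
I_D = (V_DD − V_GS)/R = (8.82 − 1.45) / 51.7 = 0.143 mA.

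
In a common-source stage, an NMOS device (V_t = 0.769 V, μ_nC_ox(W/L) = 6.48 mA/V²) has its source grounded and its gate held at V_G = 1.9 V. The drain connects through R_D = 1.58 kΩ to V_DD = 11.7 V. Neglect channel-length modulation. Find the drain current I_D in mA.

V_GS = V_G = 1.9 V, so V_ov = 1.9 − 0.769 = 1.13 V.
Assume saturation: I_D = ½ k_n V_ov² = 0.5 × 6.48 × 1.13² = 4.14 mA, giving V_DS = V_DD − I_D R_D = 11.7 − 4.14 × 1.58 = 5.15 V.
V_DS = 5.15 V ≥ V_ov = 1.13 V, confirming saturation.

I_D = 4.14 mA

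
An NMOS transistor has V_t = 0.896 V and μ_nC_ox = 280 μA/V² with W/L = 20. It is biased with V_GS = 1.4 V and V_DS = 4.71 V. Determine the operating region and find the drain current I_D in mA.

Saturation; I_D = 0.711 mA

k_n = μ_nC_ox · (W/L) = 5.6 mA/V².
V_ov = V_GS − V_t = 1.4 − 0.896 = 0.504 V.
Since V_DS = 4.71 V ≥ V_ov = 0.504 V, the device is in saturation.
I_D = ½ k_n V_ov² = 0.5 × 5.6 × 0.504² = 0.711 mA.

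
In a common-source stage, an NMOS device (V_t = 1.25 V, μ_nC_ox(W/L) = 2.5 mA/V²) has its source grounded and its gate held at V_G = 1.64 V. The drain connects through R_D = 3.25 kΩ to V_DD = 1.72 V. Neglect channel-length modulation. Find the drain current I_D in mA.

I_D = 0.190 mA

V_GS = V_G = 1.64 V, so V_ov = 1.64 − 1.25 = 0.39 V.
Assume saturation: I_D = ½ k_n V_ov² = 0.5 × 2.5 × 0.39² = 0.19 mA, giving V_DS = V_DD − I_D R_D = 1.72 − 0.19 × 3.25 = 1.1 V.
V_DS = 1.1 V ≥ V_ov = 0.39 V, confirming saturation.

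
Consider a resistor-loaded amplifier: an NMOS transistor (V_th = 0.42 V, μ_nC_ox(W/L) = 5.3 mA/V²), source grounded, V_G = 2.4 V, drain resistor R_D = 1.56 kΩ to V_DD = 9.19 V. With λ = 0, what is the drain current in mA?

V_GS = V_G = 2.4 V, so V_ov = 2.4 − 0.42 = 1.98 V.
Assume saturation: I_D = ½ k_n V_ov² = 0.5 × 5.3 × 1.98² = 10.4 mA, giving V_DS = V_DD − I_D R_D = 9.19 − 10.4 × 1.56 = -7.02 V.
But -7.02 V < V_ov = 1.98 V, so the device is actually in triode.
In triode I_D = k_n[V_ov V_DS − ½ V_DS²] and I_D = (V_DD − V_DS)/R_D. Equating: 4.13 V_DS² − 17.37 V_DS + 9.19 = 0, giving V_DS = 0.621 V (the root below V_ov).
I_D = (9.19 − 0.621) / 1.56 = 5.49 mA.

I_D = 5.49 mA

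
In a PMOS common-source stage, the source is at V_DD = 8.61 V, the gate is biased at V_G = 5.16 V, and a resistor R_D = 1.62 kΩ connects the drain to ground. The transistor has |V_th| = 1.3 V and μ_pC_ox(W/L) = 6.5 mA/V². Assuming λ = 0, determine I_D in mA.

V_SG = V_DD − V_G = 8.61 − 5.16 = 3.45 V, so V_ov = 3.45 − 1.3 = 2.15 V.
Assume saturation: I_D = ½ k_p V_ov² = 0.5 × 6.5 × 2.15² = 15 mA, giving V_SD = V_DD − I_D R_D = 8.61 − 15 × 1.62 = -15.7 V.
But -15.7 V < V_ov = 2.15 V, so the device is actually in triode.
In triode I_D = k_p[V_ov V_SD − ½ V_SD²] and I_D = (V_DD − V_SD)/R_D. Equating: 5.27 V_SD² − 23.64 V_SD + 8.61 = 0, giving V_SD = 0.4 V (the root below V_ov).
I_D = (8.61 − 0.4) / 1.62 = 5.07 mA.

I_D = 5.07 mA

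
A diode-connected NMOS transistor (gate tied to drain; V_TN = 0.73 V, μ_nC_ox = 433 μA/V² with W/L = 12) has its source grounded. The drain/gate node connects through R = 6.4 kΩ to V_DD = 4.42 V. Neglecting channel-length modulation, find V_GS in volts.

V_GS = 1.17 V

With gate tied to drain, V_GS = V_DS ≥ V_GS − V_TN, so the device is in saturation.
k_n = μ_nC_ox · (W/L) = 5.196 mA/V².
KCL at the drain: ½ k_n (V_GS − V_TN)² = (V_DD − V_GS)/R.
Let x = V_GS − 0.73. Then 16.6 x² + x − 3.69 = 0, giving x = 0.442 V (positive root), so V_GS = 1.17 V.
I_D = (V_DD − V_GS)/R = (4.42 − 1.17) / 6.4 = 0.508 mA.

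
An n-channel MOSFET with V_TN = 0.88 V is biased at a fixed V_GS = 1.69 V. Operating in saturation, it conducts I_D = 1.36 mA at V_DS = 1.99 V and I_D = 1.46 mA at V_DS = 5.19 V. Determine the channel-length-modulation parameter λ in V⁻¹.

With V_GS fixed, I_D ∝ (1 + λ V_DS) in saturation, so I_D2/I_D1 = (1 + λ V_DS2)/(1 + λ V_DS1).
1.46/1.36 = 1.074 = (1 + 5.19 λ)/(1 + 1.99 λ).
Solving: λ (I_D1 V_DS2 − I_D2 V_DS1) = I_D2 − I_D1, so λ = (1.46 − 1.36) / (1.36 × 5.19 − 1.46 × 1.99) = 0.1 / 4.15 = 0.0241 V⁻¹.

λ = 0.0241 V⁻¹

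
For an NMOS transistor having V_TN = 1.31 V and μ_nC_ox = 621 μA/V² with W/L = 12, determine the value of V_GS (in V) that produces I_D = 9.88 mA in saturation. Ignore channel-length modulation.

k_n = μ_nC_ox · (W/L) = 7.452 mA/V².
In saturation I_D = ½ k_n (V_GS − V_TN)², so V_GS − V_TN = √(2 I_D / k_n) = √(2 × 9.88 / 7.452) = 1.63 V.
V_GS = 1.31 + 1.63 = 2.94 V.

V_GS = 2.94 V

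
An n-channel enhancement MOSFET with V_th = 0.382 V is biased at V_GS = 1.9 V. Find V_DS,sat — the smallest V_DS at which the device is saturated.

V_DS,sat = 1.52 V

The boundary between triode and saturation is V_DS = V_GS − V_th = V_ov.
V_ov = 1.9 − 0.382 = 1.52 V.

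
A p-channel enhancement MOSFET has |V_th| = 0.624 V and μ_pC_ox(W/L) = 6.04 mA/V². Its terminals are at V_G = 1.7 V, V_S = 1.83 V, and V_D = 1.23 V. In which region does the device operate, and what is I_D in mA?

Cutoff; I_D = 0 mA

V_SG = V_S − V_G = 1.83 − 1.7 = 0.13 V; V_SD = V_S − V_D = 1.83 − 1.23 = 0.6 V.
V_SG = 0.13 V < |V_th| = 0.624 V, so the transistor is in cutoff.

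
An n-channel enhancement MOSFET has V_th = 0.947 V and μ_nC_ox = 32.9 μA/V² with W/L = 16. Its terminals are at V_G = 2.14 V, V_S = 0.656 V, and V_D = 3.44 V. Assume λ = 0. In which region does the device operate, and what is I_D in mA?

V_GS = V_G − V_S = 2.14 − 0.656 = 1.48 V; V_DS = V_D − V_S = 3.44 − 0.656 = 2.78 V.
k_n = μ_nC_ox · (W/L) = 0.5264 mA/V².
V_ov = V_GS − V_th = 1.48 − 0.947 = 0.537 V.
Since V_DS = 2.78 V ≥ V_ov = 0.537 V, the device is in saturation.
I_D = ½ k_n V_ov² = 0.5 × 0.5264 × 0.537² = 0.0759 mA.

Saturation; I_D = 0.0759 mA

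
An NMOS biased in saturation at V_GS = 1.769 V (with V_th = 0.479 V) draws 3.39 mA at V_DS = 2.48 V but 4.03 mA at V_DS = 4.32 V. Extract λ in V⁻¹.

With V_GS fixed, I_D ∝ (1 + λ V_DS) in saturation, so I_D2/I_D1 = (1 + λ V_DS2)/(1 + λ V_DS1).
4.03/3.39 = 1.189 = (1 + 4.32 λ)/(1 + 2.48 λ).
Solving: λ (I_D1 V_DS2 − I_D2 V_DS1) = I_D2 − I_D1, so λ = (4.03 − 3.39) / (3.39 × 4.32 − 4.03 × 2.48) = 0.64 / 4.65 = 0.138 V⁻¹.

λ = 0.138 V⁻¹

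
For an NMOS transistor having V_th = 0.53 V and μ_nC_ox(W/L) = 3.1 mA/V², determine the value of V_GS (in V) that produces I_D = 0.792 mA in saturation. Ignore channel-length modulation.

In saturation I_D = ½ k_n (V_GS − V_th)², so V_GS − V_th = √(2 I_D / k_n) = √(2 × 0.792 / 3.1) = 0.715 V.
V_GS = 0.53 + 0.715 = 1.24 V.

V_GS = 1.24 V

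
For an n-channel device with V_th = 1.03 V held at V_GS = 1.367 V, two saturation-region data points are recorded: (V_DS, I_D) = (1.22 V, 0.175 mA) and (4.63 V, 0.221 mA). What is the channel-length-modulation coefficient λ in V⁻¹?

λ = 0.0851 V⁻¹

With V_GS fixed, I_D ∝ (1 + λ V_DS) in saturation, so I_D2/I_D1 = (1 + λ V_DS2)/(1 + λ V_DS1).
0.221/0.175 = 1.263 = (1 + 4.63 λ)/(1 + 1.22 λ).
Solving: λ (I_D1 V_DS2 − I_D2 V_DS1) = I_D2 − I_D1, so λ = (0.221 − 0.175) / (0.175 × 4.63 − 0.221 × 1.22) = 0.046 / 0.541 = 0.0851 V⁻¹.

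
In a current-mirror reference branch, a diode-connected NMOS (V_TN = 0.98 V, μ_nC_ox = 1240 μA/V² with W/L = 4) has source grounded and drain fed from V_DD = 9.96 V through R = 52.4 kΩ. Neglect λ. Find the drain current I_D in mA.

With gate tied to drain, V_GS = V_DS ≥ V_GS − V_TN, so the device is in saturation.
k_n = μ_nC_ox · (W/L) = 4.96 mA/V².
KCL at the drain: ½ k_n (V_GS − V_TN)² = (V_DD − V_GS)/R.
Let x = V_GS − 0.98. Then 130 x² + x − 8.98 = 0, giving x = 0.259 V (positive root), so V_GS = 1.24 V.
I_D = (V_DD − V_GS)/R = (9.96 − 1.24) / 52.4 = 0.166 mA.

I_D = 0.166 mA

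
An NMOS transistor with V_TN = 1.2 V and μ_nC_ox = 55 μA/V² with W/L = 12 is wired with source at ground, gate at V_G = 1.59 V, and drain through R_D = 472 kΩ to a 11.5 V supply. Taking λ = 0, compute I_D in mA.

V_GS = V_G = 1.59 V, so V_ov = 1.59 − 1.2 = 0.39 V.
k_n = μ_nC_ox · (W/L) = 0.66 mA/V².
Assume saturation: I_D = ½ k_n V_ov² = 0.5 × 0.66 × 0.39² = 0.0502 mA, giving V_DS = V_DD − I_D R_D = 11.5 − 0.0502 × 472 = -12.2 V.
But -12.2 V < V_ov = 0.39 V, so the device is actually in triode.
In triode I_D = k_n[V_ov V_DS − ½ V_DS²] and I_D = (V_DD − V_DS)/R_D. Equating: 156 V_DS² − 122.5 V_DS + 11.5 = 0, giving V_DS = 0.109 V (the root below V_ov).
I_D = (11.5 − 0.109) / 472 = 0.0241 mA.

I_D = 0.0241 mA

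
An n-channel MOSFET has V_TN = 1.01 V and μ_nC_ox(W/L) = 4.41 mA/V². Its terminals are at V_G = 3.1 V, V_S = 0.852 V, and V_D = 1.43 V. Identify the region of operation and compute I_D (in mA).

V_GS = V_G − V_S = 3.1 − 0.852 = 2.25 V; V_DS = V_D − V_S = 1.43 − 0.852 = 0.578 V.
V_ov = V_GS − V_TN = 2.25 − 1.01 = 1.24 V.
Since V_DS = 0.578 V < V_ov = 1.24 V, the device is in the triode region.
I_D = k_n [V_ov · V_DS − ½ V_DS²] = 4.41 × [1.24 × 0.578 − 0.5 × 0.578²] = 2.42 mA.

Triode; I_D = 2.42 mA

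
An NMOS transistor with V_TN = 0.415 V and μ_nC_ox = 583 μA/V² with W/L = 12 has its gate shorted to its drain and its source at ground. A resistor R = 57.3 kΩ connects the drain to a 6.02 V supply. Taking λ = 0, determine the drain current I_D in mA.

I_D = 0.0949 mA

With gate tied to drain, V_GS = V_DS ≥ V_GS − V_TN, so the device is in saturation.
k_n = μ_nC_ox · (W/L) = 6.996 mA/V².
KCL at the drain: ½ k_n (V_GS − V_TN)² = (V_DD − V_GS)/R.
Let x = V_GS − 0.415. Then 200 x² + x − 5.605 = 0, giving x = 0.165 V (positive root), so V_GS = 0.58 V.
I_D = (V_DD − V_GS)/R = (6.02 − 0.58) / 57.3 = 0.0949 mA.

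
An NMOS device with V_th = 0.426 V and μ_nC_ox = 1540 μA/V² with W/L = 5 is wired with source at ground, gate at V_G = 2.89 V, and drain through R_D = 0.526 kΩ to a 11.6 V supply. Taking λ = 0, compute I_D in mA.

I_D = 19.3 mA

V_GS = V_G = 2.89 V, so V_ov = 2.89 − 0.426 = 2.46 V.
k_n = μ_nC_ox · (W/L) = 7.7 mA/V².
Assume saturation: I_D = ½ k_n V_ov² = 0.5 × 7.7 × 2.46² = 23.4 mA, giving V_DS = V_DD − I_D R_D = 11.6 − 23.4 × 0.526 = -0.695 V.
But -0.695 V < V_ov = 2.46 V, so the device is actually in triode.
In triode I_D = k_n[V_ov V_DS − ½ V_DS²] and I_D = (V_DD − V_DS)/R_D. Equating: 2.03 V_DS² − 10.98 V_DS + 11.6 = 0, giving V_DS = 1.44 V (the root below V_ov).
I_D = (11.6 − 1.44) / 0.526 = 19.3 mA.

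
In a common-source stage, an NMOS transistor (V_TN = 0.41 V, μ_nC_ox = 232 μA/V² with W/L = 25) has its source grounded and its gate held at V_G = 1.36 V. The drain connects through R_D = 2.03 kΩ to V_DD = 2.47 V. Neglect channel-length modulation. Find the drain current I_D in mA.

V_GS = V_G = 1.36 V, so V_ov = 1.36 − 0.41 = 0.95 V.
k_n = μ_nC_ox · (W/L) = 5.8 mA/V².
Assume saturation: I_D = ½ k_n V_ov² = 0.5 × 5.8 × 0.95² = 2.62 mA, giving V_DS = V_DD − I_D R_D = 2.47 − 2.62 × 2.03 = -2.84 V.
But -2.84 V < V_ov = 0.95 V, so the device is actually in triode.
In triode I_D = k_n[V_ov V_DS − ½ V_DS²] and I_D = (V_DD − V_DS)/R_D. Equating: 5.89 V_DS² − 12.19 V_DS + 2.47 = 0, giving V_DS = 0.228 V (the root below V_ov).
I_D = (2.47 − 0.228) / 2.03 = 1.1 mA.

I_D = 1.10 mA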